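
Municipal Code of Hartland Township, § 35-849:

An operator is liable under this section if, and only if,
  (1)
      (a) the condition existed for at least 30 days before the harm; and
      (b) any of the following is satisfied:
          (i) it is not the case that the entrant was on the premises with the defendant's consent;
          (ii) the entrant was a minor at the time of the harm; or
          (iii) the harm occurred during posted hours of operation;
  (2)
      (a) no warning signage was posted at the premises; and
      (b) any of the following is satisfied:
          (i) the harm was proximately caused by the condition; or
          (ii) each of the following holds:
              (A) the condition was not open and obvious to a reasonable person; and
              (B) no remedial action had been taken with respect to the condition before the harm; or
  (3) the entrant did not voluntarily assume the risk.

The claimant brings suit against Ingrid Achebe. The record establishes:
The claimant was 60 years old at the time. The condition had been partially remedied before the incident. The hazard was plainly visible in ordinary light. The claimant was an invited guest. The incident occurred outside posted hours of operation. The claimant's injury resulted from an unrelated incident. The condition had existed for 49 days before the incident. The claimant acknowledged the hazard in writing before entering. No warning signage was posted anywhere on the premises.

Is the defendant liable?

No — not liable.

(a) condition ≥30 days old — satisfied.
(i) not (consent to enter) — fails.
(ii) entrant a minor — fails.
(iii) during posted hours — not satisfied.
(b) = F OR F OR F = false.
(1) = T AND F = false.
(a) no signage posted — satisfied.
(i) proximate cause — not met.
(A) not open/obvious — not met.
(B) no remedial action — not met.
(ii): F AND F → false.
(b) = F OR F = false.
(2): T AND F → false.
(3) no assumed risk — not satisfied.
So Overall is not satisfied (F OR F OR F).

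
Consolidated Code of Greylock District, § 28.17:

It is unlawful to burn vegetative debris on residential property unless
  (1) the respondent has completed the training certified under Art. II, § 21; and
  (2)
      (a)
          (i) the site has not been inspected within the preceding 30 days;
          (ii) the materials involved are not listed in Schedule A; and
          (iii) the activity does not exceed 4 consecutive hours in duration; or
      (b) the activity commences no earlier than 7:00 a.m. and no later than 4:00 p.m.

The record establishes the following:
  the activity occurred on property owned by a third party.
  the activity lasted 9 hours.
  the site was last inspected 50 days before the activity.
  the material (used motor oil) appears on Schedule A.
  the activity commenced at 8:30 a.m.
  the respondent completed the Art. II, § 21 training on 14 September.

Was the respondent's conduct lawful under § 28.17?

(1) training certified — holds.
(i) not (site inspected) — holds.
(ii) not (Schedule A material) — fails.
(iii) ≤ 4 hrs duration — not met.
(a) = T AND F AND F = false.
(b) start within hours — holds.
(2) = F OR T = true.
Overall: T AND T → true.

Yes — lawful.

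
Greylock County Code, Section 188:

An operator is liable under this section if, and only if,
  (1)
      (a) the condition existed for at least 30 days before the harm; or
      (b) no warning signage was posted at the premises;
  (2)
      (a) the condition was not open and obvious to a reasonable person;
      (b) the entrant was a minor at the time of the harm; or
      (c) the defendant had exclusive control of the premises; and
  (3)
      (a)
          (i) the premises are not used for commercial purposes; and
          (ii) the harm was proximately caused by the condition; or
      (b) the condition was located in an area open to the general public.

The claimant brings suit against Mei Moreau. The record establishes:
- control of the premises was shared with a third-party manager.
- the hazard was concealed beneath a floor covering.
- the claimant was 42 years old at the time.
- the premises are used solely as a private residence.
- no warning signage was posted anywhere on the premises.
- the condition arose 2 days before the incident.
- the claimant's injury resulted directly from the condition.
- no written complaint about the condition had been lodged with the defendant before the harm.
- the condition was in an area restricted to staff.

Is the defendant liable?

(a) condition ≥30 days old — not met.
(b) no signage posted — met.
So (1) is satisfied (F OR T).
(a) not open/obvious — met.
(b) entrant a minor — fails.
(c) exclusive control — not satisfied.
(2): T OR F OR F → true.
(i) not (commercial use) — satisfied.
(ii) proximate cause — holds.
So (a) is satisfied (T AND T).
(b) public area — fails.
(3): T OR F → true.
Overall: T AND T AND T → true.

Yes — liable.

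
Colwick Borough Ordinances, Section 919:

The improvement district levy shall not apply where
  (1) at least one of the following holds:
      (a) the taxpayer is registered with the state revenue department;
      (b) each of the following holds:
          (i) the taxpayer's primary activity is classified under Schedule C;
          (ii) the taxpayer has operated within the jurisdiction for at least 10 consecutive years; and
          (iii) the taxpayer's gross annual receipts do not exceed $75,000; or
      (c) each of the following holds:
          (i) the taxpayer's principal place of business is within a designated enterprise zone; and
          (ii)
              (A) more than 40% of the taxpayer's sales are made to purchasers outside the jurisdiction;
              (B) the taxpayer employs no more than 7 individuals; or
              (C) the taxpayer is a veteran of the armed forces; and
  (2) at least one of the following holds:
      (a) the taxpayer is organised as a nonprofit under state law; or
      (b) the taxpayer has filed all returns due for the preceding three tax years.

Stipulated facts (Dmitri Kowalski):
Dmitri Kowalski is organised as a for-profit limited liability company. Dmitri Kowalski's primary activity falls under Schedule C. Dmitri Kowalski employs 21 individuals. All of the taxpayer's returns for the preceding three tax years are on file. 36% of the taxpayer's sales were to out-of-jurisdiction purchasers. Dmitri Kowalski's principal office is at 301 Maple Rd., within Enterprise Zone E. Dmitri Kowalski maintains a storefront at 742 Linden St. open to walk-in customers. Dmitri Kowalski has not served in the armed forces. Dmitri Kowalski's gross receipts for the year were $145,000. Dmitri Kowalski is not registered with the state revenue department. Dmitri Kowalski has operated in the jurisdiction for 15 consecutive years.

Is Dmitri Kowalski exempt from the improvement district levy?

(a) state-registered — fails.
(i) Schedule C activity — satisfied.
(ii) ≥ 10 yrs in jurisdiction — holds.
(iii) receipts ≤ $75,000 — not met.
So (b) is not satisfied (T AND T AND F).
(i) in enterprise zone — met.
(A) >40% out-of-jur. sales — not satisfied.
(B) ≤ 7 employees — not met.
(C) veteran — not satisfied.
(ii) = F OR F OR F = false.
(c) = T AND F = false.
So (1) is not satisfied (F OR F OR F).
(a) nonprofit — fails.
(b) returns current — met.
(2) = F OR T = true.
Overall: F AND T → false.

No — not exempt.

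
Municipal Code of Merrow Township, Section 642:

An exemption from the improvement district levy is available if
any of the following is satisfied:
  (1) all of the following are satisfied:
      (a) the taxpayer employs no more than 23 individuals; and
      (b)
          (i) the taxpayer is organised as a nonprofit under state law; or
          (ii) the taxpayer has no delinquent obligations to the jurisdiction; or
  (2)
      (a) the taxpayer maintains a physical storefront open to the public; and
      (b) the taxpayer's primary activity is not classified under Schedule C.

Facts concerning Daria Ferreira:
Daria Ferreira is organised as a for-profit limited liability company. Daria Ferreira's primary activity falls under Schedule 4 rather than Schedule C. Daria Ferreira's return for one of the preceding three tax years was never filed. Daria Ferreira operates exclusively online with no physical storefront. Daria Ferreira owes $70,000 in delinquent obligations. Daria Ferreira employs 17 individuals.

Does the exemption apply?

(a) ≤ 23 employees — met.
(i) nonprofit — not satisfied.
(ii) no delinquency — not met.
(b): F OR F → false.
So (1) is not satisfied (T AND F).
(a) has storefront — not met.
(b) not (Schedule C activity) — met.
So (2) is not satisfied (F AND T).
Overall = F OR F = false.

No — not exempt.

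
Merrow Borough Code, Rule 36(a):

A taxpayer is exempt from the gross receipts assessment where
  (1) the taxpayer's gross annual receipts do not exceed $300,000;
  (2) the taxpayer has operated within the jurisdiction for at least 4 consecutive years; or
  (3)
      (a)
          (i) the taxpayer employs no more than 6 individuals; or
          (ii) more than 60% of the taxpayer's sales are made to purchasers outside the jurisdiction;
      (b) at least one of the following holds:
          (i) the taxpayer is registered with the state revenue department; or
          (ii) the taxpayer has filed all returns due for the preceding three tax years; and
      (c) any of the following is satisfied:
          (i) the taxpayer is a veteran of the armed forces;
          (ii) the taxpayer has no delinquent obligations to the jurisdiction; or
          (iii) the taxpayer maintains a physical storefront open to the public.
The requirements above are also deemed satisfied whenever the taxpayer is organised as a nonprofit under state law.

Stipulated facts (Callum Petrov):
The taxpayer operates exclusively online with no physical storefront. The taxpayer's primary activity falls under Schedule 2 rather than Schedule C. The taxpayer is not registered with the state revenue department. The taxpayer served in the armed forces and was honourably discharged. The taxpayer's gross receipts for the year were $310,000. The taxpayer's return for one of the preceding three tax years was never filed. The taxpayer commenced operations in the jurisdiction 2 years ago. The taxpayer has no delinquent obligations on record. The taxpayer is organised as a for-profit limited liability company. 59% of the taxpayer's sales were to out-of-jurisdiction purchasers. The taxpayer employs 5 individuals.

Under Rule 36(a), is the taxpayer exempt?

No — not exempt.

(1) receipts ≤ $300,000 — not met.
(2) ≥ 4 yrs in jurisdiction — not met.
(i) ≤ 6 employees — satisfied.
(ii) >60% out-of-jur. sales — not met.
So (a) is satisfied (T OR F).
(i) state-registered — not satisfied.
(ii) returns current — fails.
(b) = F OR F = false.
(i) veteran — satisfied.
(ii) no delinquency — satisfied.
(iii) has storefront — fails.
(c): T OR T OR F → true.
So (3) is not satisfied (T AND F AND T).
So Overall is not satisfied (F OR F OR F).
Exception (nonprofit) — not satisfied.
Result: main false OR exception false → false.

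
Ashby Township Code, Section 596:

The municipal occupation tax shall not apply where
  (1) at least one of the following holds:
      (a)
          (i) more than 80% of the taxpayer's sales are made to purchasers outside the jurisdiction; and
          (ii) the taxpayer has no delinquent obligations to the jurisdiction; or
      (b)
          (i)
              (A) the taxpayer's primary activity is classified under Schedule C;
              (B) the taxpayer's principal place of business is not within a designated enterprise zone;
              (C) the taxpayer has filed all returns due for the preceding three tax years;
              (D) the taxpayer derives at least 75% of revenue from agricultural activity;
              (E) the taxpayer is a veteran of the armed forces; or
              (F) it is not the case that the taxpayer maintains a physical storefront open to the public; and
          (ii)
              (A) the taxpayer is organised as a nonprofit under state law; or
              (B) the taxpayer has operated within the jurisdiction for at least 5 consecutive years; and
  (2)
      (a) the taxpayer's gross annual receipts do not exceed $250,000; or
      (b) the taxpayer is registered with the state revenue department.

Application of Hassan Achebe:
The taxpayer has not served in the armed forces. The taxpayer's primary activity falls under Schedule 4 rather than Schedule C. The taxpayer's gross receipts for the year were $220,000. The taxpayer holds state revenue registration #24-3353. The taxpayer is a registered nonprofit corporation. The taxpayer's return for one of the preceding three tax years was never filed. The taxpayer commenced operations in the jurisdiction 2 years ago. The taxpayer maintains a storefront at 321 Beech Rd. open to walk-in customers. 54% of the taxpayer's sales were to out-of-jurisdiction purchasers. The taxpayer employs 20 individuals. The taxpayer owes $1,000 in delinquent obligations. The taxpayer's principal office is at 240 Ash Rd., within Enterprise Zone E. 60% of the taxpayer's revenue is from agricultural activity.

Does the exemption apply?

(i) >80% out-of-jur. sales — fails.
(ii) no delinquency — not met.
(a): F AND F → false.
(A) Schedule C activity — not met.
(B) not (in enterprise zone) — not met.
(C) returns current — fails.
(D) ≥75% agricultural — not satisfied.
(E) veteran — not met.
(F) not (has storefront) — not met.
So (i) is not satisfied (F OR F OR F OR F OR F OR F).
(A) nonprofit — satisfied.
(B) ≥ 5 yrs in jurisdiction — not met.
So (ii) is satisfied (T OR F).
(b): F AND T → false.
(1) = F OR F = false.
(a) receipts ≤ $250,000 — met.
(b) state-registered — satisfied.
(2) = T OR T = true.
So Overall is not satisfied (F AND T).

No — not exempt.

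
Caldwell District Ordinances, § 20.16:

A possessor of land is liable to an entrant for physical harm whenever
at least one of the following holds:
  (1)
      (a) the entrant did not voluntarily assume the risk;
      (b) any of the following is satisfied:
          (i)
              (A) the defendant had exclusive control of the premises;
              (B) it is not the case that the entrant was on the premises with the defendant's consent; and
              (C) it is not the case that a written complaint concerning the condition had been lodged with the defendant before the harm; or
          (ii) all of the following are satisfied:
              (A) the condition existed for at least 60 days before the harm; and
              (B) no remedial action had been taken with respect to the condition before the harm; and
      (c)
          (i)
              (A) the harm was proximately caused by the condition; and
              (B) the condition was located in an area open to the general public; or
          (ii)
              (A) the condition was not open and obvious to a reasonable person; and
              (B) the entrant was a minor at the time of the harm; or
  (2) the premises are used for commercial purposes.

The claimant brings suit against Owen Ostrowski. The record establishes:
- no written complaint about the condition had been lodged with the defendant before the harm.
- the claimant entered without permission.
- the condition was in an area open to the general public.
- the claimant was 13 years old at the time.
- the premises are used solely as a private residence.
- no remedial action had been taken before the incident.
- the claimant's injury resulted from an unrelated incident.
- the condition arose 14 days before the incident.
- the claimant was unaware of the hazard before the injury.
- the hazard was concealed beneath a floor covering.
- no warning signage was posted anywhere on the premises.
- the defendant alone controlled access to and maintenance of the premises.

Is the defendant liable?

Yes — liable.

(a) no assumed risk — met.
(A) exclusive control — holds.
(B) not (consent to enter) — holds.
(C) not (complaint lodged) — holds.
So (i) is satisfied (T AND T AND T).
(A) condition ≥60 days old — not satisfied.
(B) no remedial action — met.
(ii) = F AND T = false.
So (b) is satisfied (T OR F).
(A) proximate cause — fails.
(B) public area — holds.
(i): F AND T → false.
(A) not open/obvious — holds.
(B) entrant a minor — satisfied.
(ii) = T AND T = true.
(c): F OR T → true.
So (1) is satisfied (T AND T AND T).
(2) commercial use — fails.
Overall = T OR F = true.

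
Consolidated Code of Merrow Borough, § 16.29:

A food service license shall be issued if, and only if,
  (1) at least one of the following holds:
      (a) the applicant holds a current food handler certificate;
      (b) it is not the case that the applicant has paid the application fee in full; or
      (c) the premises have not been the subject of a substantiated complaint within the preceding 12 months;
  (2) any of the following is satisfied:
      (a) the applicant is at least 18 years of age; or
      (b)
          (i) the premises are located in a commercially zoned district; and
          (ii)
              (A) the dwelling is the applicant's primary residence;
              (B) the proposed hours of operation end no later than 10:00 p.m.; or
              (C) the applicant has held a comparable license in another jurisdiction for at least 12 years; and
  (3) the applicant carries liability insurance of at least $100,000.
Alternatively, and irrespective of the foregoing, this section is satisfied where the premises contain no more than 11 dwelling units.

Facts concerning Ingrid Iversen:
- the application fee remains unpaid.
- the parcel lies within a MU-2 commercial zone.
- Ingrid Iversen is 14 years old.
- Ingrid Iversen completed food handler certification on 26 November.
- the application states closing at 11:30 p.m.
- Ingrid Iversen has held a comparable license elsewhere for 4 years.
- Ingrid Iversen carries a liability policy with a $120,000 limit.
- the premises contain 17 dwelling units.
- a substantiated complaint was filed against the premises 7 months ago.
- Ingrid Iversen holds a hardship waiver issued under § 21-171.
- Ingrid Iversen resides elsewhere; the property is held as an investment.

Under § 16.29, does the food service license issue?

No — denied.

(a) food handler cert. — holds.
(b) not (fee paid) — satisfied.
(c) no complaint in 12 mo. — not satisfied.
(1): T OR T OR F → true.
(a) age ≥ 18 — fails.
(i) commercially zoned — holds.
(A) primary residence — fails.
(B) closes by 10 p.m. — fails.
(C) prior license ≥ 12 yr — not satisfied.
(ii) = F OR F OR F = false.
So (b) is not satisfied (T AND F).
(2): F OR F → false.
(3) insurance ≥ $100,000 — met.
Overall: T AND F AND T → false.
Exception (≤ 11 units) — not satisfied.
Result: main false OR exception false → false.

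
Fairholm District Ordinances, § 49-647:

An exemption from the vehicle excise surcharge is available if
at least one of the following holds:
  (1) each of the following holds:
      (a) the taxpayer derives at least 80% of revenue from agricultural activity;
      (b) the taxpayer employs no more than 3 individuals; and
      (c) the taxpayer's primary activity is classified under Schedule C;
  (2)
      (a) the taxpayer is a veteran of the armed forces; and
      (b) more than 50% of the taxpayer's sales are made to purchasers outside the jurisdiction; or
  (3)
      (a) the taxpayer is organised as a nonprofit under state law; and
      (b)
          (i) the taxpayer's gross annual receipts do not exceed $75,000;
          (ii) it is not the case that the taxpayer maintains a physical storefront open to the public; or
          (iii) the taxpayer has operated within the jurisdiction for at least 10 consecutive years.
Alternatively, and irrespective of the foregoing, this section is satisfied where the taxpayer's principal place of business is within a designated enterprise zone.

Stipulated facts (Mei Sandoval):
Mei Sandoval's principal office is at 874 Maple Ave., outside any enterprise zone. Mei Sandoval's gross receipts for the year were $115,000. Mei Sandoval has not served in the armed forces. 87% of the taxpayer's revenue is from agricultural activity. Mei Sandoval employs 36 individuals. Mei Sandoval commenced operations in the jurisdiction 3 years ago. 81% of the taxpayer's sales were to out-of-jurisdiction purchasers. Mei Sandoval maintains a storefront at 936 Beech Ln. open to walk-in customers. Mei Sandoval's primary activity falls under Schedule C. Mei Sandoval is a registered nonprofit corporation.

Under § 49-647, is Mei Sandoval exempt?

No — not exempt.

(a) ≥80% agricultural — holds.
(b) ≤ 3 employees — fails.
(c) Schedule C activity — met.
(1): T AND F AND T → false.
(a) veteran — fails.
(b) >50% out-of-jur. sales — holds.
So (2) is not satisfied (F AND T).
(a) nonprofit — holds.
(i) receipts ≤ $75,000 — not met.
(ii) not (has storefront) — not satisfied.
(iii) ≥ 10 yrs in jurisdiction — fails.
(b) = F OR F OR F = false.
(3) = T AND F = false.
Overall = F OR F OR F = false.
Exception (in enterprise zone) — not satisfied.
Result: main false OR exception false → false.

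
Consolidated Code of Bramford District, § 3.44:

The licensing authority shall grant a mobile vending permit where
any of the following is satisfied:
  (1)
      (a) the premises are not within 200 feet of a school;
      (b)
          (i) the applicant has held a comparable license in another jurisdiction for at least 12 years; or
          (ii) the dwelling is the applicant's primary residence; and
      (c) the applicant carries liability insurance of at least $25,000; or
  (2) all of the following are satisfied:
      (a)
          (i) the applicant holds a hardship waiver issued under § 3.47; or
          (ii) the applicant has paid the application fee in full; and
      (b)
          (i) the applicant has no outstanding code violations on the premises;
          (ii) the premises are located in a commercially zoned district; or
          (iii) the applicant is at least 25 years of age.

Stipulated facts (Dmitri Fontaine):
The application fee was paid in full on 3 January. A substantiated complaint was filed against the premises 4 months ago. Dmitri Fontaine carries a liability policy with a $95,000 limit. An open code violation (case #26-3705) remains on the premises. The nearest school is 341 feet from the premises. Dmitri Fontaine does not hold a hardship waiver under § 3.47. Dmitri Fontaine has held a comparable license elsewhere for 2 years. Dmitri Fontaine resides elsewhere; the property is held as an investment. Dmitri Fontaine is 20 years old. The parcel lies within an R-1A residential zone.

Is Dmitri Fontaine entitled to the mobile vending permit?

(a) ≥200 ft from school — satisfied.
(i) prior license ≥ 12 yr — not met.
(ii) primary residence — fails.
So (b) is not satisfied (F OR F).
(c) insurance ≥ $25,000 — met.
So (1) is not satisfied (T AND F AND T).
(i) hardship waiver — fails.
(ii) fee paid — holds.
So (a) is satisfied (F OR T).
(i) no code violations — not satisfied.
(ii) commercially zoned — not satisfied.
(iii) age ≥ 25 — not met.
(b): F OR F OR F → false.
So (2) is not satisfied (T AND F).
Overall: F OR F → false.

No — denied.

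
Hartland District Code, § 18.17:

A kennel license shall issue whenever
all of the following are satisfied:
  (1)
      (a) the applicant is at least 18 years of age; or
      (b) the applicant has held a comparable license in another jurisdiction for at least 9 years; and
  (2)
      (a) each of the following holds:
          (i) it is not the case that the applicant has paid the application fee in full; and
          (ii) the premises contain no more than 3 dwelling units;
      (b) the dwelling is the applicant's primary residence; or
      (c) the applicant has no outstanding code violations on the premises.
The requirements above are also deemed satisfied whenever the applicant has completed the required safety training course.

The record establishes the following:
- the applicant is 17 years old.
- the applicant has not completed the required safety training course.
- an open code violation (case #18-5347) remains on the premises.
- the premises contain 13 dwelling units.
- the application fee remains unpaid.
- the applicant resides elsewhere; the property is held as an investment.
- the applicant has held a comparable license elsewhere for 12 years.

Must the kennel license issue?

(a) age ≥ 18 — not satisfied.
(b) prior license ≥ 9 yr — holds.
(1): F OR T → true.
(i) not (fee paid) — met.
(ii) ≤ 3 units — not met.
(a): T AND F → false.
(b) primary residence — fails.
(c) no code violations — not met.
So (2) is not satisfied (F OR F OR F).
So Overall is not satisfied (T AND F).
Exception (safety training) — not satisfied.
Result: main false OR exception false → false.

No — denied.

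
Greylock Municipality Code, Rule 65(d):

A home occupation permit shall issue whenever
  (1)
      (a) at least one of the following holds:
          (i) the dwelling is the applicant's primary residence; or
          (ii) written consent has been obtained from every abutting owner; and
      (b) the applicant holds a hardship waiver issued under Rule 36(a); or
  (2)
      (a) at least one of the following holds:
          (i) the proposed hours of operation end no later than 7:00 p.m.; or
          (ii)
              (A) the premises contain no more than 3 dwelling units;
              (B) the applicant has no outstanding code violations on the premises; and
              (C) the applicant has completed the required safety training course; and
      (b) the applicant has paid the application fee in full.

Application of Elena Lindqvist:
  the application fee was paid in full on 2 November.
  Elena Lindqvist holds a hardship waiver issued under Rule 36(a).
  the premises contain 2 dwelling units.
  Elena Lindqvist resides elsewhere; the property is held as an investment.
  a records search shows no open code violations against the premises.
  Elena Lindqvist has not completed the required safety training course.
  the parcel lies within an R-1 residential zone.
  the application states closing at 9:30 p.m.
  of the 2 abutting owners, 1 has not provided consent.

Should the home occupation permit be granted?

No — denied.

(i) primary residence — not met.
(ii) all abutters consent — fails.
(a): F OR F → false.
(b) hardship waiver — met.
(1): F AND T → false.
(i) closes by 7 p.m. — not satisfied.
(A) ≤ 3 units — satisfied.
(B) no code violations — met.
(C) safety training — fails.
(ii): T AND T AND F → false.
(a) = F OR F = false.
(b) fee paid — met.
So (2) is not satisfied (F AND T).
Overall = F OR F = false.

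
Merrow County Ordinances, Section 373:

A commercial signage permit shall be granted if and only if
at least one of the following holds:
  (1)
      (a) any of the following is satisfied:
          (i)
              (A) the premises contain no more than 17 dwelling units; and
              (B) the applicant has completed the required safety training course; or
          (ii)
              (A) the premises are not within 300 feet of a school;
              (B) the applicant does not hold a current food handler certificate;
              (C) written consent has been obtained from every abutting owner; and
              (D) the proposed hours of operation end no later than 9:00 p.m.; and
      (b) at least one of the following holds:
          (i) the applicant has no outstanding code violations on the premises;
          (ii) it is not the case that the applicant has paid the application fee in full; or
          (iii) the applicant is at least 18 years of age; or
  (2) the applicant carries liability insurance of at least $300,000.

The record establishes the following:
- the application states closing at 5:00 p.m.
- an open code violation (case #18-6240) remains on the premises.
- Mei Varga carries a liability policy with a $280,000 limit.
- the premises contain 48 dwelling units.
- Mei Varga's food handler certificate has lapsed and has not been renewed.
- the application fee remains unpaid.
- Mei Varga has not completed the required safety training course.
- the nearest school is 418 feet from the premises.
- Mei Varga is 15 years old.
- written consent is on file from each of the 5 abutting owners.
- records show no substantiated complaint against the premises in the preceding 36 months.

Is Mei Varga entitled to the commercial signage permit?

(A) ≤ 17 units — not satisfied.
(B) safety training — not met.
(i) = F AND F = false.
(A) ≥300 ft from school — holds.
(B) not (food handler cert.) — satisfied.
(C) all abutters consent — holds.
(D) closes by 9 p.m. — satisfied.
So (ii) is satisfied (T AND T AND T AND T).
(a) = F OR T = true.
(i) no code violations — not satisfied.
(ii) not (fee paid) — satisfied.
(iii) age ≥ 18 — not met.
So (b) is satisfied (F OR T OR F).
So (1) is satisfied (T AND T).
(2) insurance ≥ $300,000 — not satisfied.
So Overall is satisfied (T OR F).

Yes — granted.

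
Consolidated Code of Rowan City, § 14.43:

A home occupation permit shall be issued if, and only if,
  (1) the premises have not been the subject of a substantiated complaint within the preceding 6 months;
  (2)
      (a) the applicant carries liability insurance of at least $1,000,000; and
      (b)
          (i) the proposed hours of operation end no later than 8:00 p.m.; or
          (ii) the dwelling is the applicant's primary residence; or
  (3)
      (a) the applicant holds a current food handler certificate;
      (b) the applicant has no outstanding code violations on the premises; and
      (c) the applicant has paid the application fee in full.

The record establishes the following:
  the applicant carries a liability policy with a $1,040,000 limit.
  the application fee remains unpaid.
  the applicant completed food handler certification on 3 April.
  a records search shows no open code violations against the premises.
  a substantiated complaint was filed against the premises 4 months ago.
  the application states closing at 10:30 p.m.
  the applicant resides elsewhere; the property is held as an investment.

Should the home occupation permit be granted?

(1) no complaint in 6 mo. — not satisfied.
(a) insurance ≥ $1,000,000 — satisfied.
(i) closes by 8 p.m. — not satisfied.
(ii) primary residence — not satisfied.
So (b) is not satisfied (F OR F).
So (2) is not satisfied (T AND F).
(a) food handler cert. — met.
(b) no code violations — satisfied.
(c) fee paid — not met.
(3) = T AND T AND F = false.
Overall = F OR F OR F = false.

No — denied.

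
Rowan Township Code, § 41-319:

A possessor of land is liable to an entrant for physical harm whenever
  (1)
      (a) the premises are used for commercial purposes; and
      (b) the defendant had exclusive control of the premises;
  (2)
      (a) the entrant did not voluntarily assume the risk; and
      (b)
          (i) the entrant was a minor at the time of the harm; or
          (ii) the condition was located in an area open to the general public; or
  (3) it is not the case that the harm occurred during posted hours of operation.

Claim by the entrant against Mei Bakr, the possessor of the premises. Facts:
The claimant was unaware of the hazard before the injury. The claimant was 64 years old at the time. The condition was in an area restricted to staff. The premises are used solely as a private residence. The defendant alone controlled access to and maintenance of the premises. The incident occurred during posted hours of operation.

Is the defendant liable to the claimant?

(a) commercial use — fails.
(b) exclusive control — satisfied.
So (1) is not satisfied (F AND T).
(a) no assumed risk — holds.
(i) entrant a minor — fails.
(ii) public area — fails.
(b) = F OR F = false.
(2) = T AND F = false.
(3) not (during posted hours) — fails.
Overall: F OR F OR F → false.

No — not liable.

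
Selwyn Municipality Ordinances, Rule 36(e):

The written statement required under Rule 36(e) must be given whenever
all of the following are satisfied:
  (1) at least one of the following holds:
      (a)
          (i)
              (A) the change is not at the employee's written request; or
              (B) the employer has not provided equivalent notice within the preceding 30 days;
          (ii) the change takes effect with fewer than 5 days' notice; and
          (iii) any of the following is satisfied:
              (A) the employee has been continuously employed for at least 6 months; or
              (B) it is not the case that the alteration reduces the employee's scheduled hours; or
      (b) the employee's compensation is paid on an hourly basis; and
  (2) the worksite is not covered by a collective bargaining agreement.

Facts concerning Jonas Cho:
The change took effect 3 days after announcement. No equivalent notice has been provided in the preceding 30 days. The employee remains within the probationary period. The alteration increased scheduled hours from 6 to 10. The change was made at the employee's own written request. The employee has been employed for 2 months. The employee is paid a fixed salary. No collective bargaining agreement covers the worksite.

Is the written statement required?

Yes — required.

(A) not employee-requested — fails.
(B) no recent notice — holds.
(i): F OR T → true.
(ii) < 5 days' notice — holds.
(A) tenure ≥ 6 mo. — fails.
(B) not (hours reduced) — satisfied.
(iii) = F OR T = true.
(a) = T AND T AND T = true.
(b) hourly-paid — fails.
(1) = T OR F = true.
(2) no CBA — met.
Overall = T AND T = true.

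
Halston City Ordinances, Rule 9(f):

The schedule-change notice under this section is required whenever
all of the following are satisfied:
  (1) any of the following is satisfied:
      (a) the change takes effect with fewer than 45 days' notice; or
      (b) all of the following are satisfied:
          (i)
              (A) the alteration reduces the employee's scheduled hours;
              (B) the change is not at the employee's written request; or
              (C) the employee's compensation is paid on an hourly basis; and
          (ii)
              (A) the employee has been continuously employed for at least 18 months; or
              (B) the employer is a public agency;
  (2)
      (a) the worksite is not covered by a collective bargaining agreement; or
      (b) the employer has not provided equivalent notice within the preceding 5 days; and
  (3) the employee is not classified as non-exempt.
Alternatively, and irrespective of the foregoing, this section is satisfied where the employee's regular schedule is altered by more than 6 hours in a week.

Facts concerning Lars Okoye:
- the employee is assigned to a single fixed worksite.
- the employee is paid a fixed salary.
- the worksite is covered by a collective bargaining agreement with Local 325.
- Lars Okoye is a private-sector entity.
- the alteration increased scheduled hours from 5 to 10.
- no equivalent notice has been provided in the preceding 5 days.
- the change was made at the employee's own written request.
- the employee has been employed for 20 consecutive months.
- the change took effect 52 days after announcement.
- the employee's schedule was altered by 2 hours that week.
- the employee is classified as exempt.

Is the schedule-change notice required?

(a) < 45 days' notice — not met.
(A) hours reduced — not met.
(B) not employee-requested — fails.
(C) hourly-paid — not met.
(i) = F OR F OR F = false.
(A) tenure ≥ 18 mo. — met.
(B) public agency — fails.
(ii): T OR F → true.
(b): F AND T → false.
(1): F OR F → false.
(a) no CBA — not satisfied.
(b) no recent notice — satisfied.
So (2) is satisfied (F OR T).
(3) not (non-exempt) — holds.
Overall = F AND T AND T = false.
Exception (schedule shift > 6h) — not satisfied.
Result: main false OR exception false → false.

No — not required.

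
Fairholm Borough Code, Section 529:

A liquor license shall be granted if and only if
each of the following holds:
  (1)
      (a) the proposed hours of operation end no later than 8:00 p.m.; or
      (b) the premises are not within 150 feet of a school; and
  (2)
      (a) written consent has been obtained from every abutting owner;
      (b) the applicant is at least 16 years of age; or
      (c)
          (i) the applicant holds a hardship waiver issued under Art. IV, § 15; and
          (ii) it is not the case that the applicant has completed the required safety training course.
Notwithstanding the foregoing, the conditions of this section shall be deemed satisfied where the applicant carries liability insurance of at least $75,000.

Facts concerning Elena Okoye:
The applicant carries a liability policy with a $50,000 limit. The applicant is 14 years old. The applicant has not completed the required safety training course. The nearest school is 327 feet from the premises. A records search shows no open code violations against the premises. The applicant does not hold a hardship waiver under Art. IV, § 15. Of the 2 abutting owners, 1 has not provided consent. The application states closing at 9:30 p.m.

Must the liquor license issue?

No — denied.

(a) closes by 8 p.m. — not satisfied.
(b) ≥150 ft from school — met.
(1) = F OR T = true.
(a) all abutters consent — not satisfied.
(b) age ≥ 16 — fails.
(i) hardship waiver — fails.
(ii) not (safety training) — met.
(c) = F AND T = false.
So (2) is not satisfied (F OR F OR F).
Overall: T AND F → false.
Exception (insurance ≥ $75,000) — not satisfied.
Result: main false OR exception false → false.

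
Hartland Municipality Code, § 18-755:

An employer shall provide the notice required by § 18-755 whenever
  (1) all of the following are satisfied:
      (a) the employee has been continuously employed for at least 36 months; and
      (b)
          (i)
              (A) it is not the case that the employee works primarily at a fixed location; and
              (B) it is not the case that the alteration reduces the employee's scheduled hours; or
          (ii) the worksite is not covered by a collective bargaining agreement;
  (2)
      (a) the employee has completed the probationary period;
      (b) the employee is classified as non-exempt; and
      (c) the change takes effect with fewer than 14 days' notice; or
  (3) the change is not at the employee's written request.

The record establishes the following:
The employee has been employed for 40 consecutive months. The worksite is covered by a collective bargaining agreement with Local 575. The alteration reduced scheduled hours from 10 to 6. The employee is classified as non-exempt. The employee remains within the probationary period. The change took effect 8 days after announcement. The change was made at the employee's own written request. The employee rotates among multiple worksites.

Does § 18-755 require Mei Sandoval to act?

No — not required.

(a) tenure ≥ 36 mo. — holds.
(A) not (fixed location) — satisfied.
(B) not (hours reduced) — fails.
So (i) is not satisfied (T AND F).
(ii) no CBA — not satisfied.
So (b) is not satisfied (F OR F).
So (1) is not satisfied (T AND F).
(a) past probation — fails.
(b) non-exempt — holds.
(c) < 14 days' notice — satisfied.
(2) = F AND T AND T = false.
(3) not employee-requested — not met.
Overall = F OR F OR F = false.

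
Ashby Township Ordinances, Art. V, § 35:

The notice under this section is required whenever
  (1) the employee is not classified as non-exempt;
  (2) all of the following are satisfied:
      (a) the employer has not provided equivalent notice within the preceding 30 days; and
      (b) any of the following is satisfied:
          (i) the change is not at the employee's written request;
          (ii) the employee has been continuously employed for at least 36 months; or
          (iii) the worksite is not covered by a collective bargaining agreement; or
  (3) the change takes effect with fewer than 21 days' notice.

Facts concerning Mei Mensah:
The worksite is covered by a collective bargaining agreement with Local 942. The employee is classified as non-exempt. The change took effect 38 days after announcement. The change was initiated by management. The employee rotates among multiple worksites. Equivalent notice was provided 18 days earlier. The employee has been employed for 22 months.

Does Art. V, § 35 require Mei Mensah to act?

(1) not (non-exempt) — fails.
(a) no recent notice — fails.
(i) not employee-requested — holds.
(ii) tenure ≥ 36 mo. — fails.
(iii) no CBA — not satisfied.
(b): T OR F OR F → true.
(2): F AND T → false.
(3) < 21 days' notice — not satisfied.
Overall: F OR F OR F → false.

No — not required.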